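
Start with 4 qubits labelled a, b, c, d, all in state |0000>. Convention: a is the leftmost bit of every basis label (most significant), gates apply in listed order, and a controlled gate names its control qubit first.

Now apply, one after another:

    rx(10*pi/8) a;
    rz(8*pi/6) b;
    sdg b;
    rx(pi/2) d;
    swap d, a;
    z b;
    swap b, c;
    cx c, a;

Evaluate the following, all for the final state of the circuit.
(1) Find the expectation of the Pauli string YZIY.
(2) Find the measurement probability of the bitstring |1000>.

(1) The expectation value of YZIY is -sqrt(2)/2.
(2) Outcome |1000> occurs with probability 1/4 - sqrt(2)/8.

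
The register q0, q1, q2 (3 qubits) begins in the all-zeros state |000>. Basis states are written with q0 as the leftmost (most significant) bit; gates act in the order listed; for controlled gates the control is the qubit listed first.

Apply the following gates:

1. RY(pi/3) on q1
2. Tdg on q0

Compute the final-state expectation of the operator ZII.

The expectation value of ZII is 1.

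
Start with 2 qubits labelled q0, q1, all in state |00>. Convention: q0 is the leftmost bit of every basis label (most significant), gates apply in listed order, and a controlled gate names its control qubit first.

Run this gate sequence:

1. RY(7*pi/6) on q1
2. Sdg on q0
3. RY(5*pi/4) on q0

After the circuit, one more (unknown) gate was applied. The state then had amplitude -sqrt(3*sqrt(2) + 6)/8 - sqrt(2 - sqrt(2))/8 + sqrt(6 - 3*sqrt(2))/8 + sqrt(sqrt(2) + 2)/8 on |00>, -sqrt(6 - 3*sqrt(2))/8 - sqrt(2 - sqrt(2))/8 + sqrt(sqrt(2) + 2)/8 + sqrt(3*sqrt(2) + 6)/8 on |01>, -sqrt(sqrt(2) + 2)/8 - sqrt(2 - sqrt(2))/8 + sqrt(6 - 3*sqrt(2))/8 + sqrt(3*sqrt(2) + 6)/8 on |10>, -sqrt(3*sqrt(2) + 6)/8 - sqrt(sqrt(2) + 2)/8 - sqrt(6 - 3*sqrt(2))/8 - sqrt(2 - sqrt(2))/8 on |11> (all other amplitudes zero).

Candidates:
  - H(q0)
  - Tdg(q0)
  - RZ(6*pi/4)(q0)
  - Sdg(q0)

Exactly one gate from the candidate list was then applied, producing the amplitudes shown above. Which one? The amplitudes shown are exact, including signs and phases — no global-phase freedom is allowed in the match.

The unique candidate consistent with the amplitudes is H(q0).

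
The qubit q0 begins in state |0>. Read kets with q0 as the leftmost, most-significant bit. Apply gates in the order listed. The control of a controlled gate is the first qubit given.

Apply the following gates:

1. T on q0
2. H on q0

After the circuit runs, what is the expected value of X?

In the final state, X has expectation 1.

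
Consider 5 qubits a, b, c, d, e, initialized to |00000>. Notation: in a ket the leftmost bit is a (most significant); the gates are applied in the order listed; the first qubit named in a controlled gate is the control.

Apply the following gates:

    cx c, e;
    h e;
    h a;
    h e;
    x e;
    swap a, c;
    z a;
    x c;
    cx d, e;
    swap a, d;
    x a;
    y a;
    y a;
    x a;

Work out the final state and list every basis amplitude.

The final amplitudes are sqrt(2)/2 on |00001>, sqrt(2)/2 on |00101>, and 0 on every other basis state. Key observation: the block from step 11 through step 14 cancels to the identity and can be dropped.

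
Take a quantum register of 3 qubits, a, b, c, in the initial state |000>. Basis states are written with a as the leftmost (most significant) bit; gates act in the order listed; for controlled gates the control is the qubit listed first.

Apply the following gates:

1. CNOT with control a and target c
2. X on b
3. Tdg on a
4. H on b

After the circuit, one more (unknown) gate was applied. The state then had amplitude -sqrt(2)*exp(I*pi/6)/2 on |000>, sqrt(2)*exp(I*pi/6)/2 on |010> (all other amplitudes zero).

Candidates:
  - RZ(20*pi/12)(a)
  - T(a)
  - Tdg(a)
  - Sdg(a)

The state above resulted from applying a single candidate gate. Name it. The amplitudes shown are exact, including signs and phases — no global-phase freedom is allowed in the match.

The applied gate was RZ(20*pi/12)(a).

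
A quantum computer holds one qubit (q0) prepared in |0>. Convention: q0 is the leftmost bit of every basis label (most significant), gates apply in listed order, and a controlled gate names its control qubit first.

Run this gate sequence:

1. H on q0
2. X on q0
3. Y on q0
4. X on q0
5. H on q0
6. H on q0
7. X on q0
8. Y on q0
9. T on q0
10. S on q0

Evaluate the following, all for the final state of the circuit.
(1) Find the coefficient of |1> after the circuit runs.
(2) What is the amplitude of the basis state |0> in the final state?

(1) The final state's coefficient on |1> equals sqrt(2)*exp(3*I*pi/4)/2. Key observation: gates 3-8 undo each other exactly, leaving only the rest of the circuit to track.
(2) The amplitude on |0> is sqrt(2)/2.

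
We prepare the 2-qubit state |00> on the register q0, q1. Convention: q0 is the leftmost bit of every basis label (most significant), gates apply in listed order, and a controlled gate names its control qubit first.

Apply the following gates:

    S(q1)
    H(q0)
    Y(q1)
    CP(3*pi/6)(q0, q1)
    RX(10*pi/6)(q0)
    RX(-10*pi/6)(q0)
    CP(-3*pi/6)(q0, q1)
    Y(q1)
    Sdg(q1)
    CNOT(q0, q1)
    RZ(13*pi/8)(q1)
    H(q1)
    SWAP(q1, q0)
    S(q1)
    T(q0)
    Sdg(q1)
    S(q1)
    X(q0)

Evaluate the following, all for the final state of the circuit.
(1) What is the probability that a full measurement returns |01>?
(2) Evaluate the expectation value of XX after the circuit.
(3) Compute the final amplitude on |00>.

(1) A full measurement returns |01> with probability 1/4. Key observation: the block from step 3 through step 8 cancels to the identity and can be dropped.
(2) The observable XX averages to (-1 - (1 + I)*exp(3*I*pi/4) - I)*exp(3*I*pi/8)/4.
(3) |00> carries amplitude -exp(7*I*pi/16)/2 in the final state.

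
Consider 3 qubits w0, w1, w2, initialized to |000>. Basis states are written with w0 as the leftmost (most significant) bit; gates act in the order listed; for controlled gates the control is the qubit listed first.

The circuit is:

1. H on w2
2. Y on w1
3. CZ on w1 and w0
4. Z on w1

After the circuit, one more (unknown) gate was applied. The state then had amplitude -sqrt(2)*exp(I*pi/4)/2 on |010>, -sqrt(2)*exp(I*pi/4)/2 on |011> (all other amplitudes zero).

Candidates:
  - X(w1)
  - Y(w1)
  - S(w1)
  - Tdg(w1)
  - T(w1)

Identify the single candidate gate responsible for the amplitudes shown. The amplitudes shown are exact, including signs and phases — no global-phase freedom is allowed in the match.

It was Tdg(w1) that produced the state shown.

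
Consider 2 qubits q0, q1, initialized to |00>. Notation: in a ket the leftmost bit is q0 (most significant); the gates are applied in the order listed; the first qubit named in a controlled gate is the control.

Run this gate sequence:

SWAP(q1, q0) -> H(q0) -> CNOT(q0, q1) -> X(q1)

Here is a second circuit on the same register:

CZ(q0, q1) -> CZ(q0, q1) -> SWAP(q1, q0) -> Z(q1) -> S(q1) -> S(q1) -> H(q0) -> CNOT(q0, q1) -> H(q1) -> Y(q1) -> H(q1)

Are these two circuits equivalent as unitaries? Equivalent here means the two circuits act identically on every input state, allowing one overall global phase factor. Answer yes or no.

No: there is an input state on which the two circuits produce genuinely different outputs (not merely differing by a phase).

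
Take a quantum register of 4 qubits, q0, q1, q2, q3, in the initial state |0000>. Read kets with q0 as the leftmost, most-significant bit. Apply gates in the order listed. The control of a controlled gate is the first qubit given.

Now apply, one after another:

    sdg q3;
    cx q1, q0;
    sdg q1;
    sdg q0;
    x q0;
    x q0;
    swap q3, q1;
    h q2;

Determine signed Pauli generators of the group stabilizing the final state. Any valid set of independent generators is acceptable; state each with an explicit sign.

The stabilizer group can be generated by +IIXI, +ZIII, +IZII, +IIIZ, among other valid generating sets.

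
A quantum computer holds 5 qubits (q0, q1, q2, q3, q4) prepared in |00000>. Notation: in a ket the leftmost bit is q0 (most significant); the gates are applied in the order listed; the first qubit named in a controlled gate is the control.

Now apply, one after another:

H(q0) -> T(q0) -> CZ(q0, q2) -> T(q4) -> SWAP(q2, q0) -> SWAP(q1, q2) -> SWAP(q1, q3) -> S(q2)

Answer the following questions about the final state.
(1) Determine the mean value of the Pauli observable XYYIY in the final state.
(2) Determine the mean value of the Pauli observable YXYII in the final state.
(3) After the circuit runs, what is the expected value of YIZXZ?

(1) The expectation value of XYYIY is 0.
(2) The observable YXYII averages to 0.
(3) The observable YIZXZ averages to 0.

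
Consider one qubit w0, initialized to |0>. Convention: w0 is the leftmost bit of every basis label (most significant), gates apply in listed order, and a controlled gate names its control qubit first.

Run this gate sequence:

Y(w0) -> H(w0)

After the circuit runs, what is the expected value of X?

The observable X averages to -1.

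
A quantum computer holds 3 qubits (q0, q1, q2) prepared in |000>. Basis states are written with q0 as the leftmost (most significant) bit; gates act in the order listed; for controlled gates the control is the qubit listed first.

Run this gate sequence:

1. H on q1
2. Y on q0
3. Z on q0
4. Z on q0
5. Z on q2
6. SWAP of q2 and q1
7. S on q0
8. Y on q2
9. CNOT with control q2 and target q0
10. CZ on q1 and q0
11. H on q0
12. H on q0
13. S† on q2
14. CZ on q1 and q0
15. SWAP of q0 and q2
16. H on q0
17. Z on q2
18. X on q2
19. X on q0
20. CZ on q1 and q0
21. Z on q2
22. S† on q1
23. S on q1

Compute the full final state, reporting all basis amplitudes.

After the circuit, the state carries amplitude -I/2 on |000>, -1/2 on |001>, 0 on |010>, 0 on |011>, -I/2 on |100>, 1/2 on |101>, 0 on |110>, 0 on |111>.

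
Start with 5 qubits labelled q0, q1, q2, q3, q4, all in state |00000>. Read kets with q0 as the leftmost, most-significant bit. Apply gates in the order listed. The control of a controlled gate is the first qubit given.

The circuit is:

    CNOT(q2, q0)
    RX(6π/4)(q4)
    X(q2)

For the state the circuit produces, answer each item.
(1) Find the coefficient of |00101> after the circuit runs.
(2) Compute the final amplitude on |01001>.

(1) |00101> carries amplitude -sqrt(2)*I/2 in the final state.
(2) The final state's coefficient on |01001> equals 0.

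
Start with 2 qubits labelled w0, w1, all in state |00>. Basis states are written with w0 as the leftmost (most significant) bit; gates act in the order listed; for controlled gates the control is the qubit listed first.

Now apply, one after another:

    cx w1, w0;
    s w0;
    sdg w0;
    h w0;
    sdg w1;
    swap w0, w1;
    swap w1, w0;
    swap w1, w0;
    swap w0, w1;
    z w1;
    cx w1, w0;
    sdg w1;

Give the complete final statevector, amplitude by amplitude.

After the circuit, the state carries amplitude sqrt(2)/2 on |00>, 0 on |01>, sqrt(2)/2 on |10>, 0 on |11>. Key observation: the block from step 6 through step 9 cancels to the identity and can be dropped.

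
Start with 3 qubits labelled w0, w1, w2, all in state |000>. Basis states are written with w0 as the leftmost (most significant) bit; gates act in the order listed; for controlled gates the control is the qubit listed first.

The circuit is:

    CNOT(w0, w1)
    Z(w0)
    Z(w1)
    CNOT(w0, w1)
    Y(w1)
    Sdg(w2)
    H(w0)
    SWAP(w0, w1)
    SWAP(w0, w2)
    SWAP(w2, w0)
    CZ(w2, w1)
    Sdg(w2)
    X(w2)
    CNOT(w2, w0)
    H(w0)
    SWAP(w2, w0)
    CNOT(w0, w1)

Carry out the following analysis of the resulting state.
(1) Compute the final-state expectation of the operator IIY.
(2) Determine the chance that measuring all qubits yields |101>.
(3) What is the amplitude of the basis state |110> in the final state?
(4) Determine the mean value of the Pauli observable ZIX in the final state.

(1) The observable IIY averages to 0.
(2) The probability of measuring |101> is 1/4.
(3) The final state's coefficient on |110> equals I/2.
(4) The expectation value of ZIX is -1.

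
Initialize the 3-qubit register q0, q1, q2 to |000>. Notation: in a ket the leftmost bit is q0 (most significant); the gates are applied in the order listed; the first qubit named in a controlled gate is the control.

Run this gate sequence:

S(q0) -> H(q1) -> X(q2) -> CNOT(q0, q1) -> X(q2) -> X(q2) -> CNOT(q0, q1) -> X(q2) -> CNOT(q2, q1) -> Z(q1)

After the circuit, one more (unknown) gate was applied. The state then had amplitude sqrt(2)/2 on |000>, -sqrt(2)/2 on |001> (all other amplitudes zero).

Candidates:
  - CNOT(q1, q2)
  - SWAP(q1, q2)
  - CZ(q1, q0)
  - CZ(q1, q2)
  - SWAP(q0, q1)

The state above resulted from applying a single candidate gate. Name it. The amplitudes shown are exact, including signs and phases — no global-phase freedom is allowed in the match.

It was SWAP(q1, q2) that produced the state shown. Key observation: the block from step 3 through step 8 cancels to the identity and can be dropped.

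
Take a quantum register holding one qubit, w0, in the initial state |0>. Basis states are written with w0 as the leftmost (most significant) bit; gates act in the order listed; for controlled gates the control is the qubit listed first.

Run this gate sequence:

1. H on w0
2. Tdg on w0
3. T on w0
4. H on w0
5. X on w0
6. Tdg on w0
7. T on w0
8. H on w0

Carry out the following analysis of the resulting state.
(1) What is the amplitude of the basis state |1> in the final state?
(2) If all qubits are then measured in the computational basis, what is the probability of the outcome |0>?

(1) The final state's coefficient on |1> equals -sqrt(2)/2.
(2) The probability of measuring |0> is 1/2.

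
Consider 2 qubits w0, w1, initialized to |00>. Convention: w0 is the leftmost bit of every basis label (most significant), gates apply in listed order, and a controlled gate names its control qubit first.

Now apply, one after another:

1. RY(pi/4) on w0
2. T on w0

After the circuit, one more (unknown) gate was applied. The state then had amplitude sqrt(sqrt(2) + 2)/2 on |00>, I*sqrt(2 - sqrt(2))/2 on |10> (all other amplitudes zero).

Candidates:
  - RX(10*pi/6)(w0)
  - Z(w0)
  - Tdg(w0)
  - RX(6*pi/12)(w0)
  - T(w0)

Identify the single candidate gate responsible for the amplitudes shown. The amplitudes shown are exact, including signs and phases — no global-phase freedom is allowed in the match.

The unique candidate consistent with the amplitudes is T(w0).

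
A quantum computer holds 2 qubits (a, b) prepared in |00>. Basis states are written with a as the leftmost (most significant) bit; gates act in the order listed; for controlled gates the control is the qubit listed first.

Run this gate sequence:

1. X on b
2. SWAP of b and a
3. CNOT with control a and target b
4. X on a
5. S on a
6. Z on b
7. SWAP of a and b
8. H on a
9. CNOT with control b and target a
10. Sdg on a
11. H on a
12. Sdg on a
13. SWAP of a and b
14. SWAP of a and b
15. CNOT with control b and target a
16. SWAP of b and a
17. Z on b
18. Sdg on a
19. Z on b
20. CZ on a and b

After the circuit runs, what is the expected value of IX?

The observable IX averages to -1. Key observation: gates 13-14 undo each other exactly, leaving only the rest of the circuit to track.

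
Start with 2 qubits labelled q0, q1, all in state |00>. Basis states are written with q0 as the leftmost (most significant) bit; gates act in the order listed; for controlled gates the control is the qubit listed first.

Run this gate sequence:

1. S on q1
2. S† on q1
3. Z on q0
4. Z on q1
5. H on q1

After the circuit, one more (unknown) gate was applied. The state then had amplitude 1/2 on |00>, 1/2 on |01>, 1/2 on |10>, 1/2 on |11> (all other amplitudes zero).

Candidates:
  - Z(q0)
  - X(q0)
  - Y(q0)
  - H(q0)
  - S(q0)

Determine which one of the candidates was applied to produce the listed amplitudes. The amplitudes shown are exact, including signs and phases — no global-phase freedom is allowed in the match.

The unique candidate consistent with the amplitudes is H(q0). Key observation: steps 1-2 multiply out to the identity, so the circuit reduces to the remaining gates.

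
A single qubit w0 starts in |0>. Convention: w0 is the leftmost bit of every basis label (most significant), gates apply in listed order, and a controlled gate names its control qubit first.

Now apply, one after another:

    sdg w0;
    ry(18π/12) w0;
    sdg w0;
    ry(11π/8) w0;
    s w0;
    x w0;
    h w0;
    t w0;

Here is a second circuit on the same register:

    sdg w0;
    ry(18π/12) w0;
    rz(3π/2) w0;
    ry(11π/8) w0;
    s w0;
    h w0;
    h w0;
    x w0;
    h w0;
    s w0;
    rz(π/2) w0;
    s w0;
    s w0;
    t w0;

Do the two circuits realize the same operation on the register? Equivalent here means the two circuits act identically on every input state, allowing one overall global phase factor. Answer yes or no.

Yes, they are equivalent — the unitaries differ by at most a global phase.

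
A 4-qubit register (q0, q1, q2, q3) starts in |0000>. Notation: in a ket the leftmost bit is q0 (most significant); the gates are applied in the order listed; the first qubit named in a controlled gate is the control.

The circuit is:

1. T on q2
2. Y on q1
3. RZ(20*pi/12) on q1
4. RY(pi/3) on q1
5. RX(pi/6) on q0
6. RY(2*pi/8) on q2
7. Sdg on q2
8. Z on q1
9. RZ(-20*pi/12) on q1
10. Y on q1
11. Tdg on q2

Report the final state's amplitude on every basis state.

The final amplitudes are (-3*sqrt(2) - sqrt(6))*sqrt(sqrt(2) + 2)/16 on |0000>, 0 on |0001>, sqrt(2 - sqrt(2))*(sqrt(6) + 3*sqrt(2))*exp(I*pi/4)/16 on |0010>, 0 on |0011>, sqrt(sqrt(2) + 2)*(-sqrt(6) - sqrt(2))*exp(2*I*pi/3)/16 on |0100>, 0 on |0101>, sqrt(2 - sqrt(2))*(sqrt(2) + sqrt(6))*exp(11*I*pi/12)/16 on |0110>, 0 on |0111>, -sqrt(6)*I*sqrt(sqrt(2) + 2)/16 + 3*sqrt(2)*I*sqrt(sqrt(2) + 2)/16 on |1000>, 0 on |1001>, sqrt(2 - sqrt(2))*(-3*sqrt(2) + sqrt(6))*exp(3*I*pi/4)/16 on |1010>, 0 on |1011>, sqrt(sqrt(2) + 2)*(-sqrt(6) + sqrt(2))*exp(I*pi/6)/16 on |1100>, 0 on |1101>, sqrt(2 - sqrt(2))*(-sqrt(2) + sqrt(6))*exp(5*I*pi/12)/16 on |1110>, 0 on |1111>.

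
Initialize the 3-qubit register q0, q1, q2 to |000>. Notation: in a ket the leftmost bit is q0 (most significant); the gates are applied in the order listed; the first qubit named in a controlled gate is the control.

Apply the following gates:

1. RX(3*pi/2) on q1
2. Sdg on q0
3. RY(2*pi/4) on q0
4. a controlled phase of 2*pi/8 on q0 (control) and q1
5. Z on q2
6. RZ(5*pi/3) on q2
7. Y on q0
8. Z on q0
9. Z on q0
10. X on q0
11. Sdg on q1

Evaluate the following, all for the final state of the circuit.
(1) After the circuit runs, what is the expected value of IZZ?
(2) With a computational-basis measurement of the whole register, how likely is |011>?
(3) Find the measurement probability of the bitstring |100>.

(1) The observable IZZ averages to 0.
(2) Outcome |011> occurs with probability 0.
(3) The probability of measuring |100> is 1/4.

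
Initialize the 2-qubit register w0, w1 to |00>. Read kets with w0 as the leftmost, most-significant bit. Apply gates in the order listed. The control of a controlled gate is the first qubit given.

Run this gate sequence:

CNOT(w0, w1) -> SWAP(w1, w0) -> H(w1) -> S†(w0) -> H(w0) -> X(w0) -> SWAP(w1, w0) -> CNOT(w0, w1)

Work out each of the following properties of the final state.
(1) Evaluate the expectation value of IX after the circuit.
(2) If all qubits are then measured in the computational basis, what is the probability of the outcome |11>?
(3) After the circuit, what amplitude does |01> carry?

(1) The observable IX averages to 1.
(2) The probability of measuring |11> is 1/4.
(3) The final state's coefficient on |01> equals 1/2.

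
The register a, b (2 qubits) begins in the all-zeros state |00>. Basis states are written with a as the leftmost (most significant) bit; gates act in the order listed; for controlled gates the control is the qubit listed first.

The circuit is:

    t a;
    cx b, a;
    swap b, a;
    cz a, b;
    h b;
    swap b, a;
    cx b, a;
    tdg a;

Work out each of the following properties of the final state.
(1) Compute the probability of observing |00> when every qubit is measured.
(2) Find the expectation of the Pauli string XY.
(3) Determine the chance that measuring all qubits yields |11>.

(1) The probability of measuring |00> is 1/2.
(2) In the final state, XY has expectation 0.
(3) Outcome |11> occurs with probability 0.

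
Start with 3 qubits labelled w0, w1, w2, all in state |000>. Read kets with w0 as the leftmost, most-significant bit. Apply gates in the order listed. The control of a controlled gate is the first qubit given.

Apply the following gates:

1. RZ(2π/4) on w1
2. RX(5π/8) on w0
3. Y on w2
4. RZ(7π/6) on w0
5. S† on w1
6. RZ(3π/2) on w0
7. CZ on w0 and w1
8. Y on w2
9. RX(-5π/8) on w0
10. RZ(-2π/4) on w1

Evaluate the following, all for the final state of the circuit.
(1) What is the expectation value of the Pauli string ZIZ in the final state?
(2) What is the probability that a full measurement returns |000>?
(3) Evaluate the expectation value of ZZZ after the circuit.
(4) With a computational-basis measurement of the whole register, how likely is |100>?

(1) The expectation value of ZIZ is 1/4 - 3*sqrt(2)/8.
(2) A full measurement returns |000> with probability 5/8 - 3*sqrt(2)/16.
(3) The observable ZZZ averages to 1/4 - 3*sqrt(2)/8.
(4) A full measurement returns |100> with probability 3*sqrt(2)/16 + 3/8.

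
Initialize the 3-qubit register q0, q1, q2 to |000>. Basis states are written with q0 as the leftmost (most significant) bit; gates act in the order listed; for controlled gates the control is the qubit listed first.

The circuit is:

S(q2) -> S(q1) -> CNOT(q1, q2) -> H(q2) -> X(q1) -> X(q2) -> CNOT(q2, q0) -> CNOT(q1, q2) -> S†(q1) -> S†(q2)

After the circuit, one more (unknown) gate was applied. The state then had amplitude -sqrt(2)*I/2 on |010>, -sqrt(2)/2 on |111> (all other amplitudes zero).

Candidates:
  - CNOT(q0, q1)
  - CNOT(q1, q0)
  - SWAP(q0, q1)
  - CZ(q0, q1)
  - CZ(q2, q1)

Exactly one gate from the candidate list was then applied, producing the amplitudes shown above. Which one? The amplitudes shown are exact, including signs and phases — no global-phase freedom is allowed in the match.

The applied gate was CNOT(q1, q0).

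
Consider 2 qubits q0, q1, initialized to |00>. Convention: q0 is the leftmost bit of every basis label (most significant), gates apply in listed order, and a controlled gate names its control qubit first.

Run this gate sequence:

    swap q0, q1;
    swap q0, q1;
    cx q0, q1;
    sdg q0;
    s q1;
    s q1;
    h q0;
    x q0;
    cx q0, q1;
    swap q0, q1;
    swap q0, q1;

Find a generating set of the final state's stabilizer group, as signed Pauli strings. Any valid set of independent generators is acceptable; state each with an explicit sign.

The final state is stabilized by the group generated by +XX, +ZZ; other independent generating sets are equally valid.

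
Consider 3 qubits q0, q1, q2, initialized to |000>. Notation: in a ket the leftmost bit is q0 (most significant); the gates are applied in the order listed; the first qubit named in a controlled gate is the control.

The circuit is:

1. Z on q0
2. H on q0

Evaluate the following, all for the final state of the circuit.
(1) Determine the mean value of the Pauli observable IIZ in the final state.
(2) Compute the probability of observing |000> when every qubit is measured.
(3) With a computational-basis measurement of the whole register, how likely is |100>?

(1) The observable IIZ averages to 1.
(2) Outcome |000> occurs with probability 1/2.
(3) The probability of measuring |100> is 1/2.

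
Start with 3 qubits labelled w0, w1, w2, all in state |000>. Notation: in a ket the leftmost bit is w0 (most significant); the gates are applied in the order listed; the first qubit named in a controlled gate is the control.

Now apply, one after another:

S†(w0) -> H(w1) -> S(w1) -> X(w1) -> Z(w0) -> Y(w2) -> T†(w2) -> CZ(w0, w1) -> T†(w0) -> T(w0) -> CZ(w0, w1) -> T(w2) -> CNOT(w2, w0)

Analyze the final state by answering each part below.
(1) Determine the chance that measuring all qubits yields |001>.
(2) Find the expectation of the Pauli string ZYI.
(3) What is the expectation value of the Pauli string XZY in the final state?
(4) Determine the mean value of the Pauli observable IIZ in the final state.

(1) A full measurement returns |001> with probability 0. Key observation: steps 7-12 multiply out to the identity, so the circuit reduces to the remaining gates.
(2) In the final state, ZYI has expectation 1.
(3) In the final state, XZY has expectation 0.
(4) The observable IIZ averages to -1.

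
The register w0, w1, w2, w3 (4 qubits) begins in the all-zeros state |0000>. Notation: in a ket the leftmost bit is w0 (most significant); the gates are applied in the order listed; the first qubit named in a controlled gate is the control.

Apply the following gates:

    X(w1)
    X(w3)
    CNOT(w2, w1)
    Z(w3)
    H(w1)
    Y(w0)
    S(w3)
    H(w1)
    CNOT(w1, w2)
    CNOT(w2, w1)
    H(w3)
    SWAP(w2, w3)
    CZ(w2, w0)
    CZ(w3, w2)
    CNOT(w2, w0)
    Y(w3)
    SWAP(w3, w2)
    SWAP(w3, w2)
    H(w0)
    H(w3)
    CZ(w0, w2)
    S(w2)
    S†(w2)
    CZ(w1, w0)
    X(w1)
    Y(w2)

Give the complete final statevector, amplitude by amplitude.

The final amplitudes are 0 on |0000>, 0 on |0001>, 0 on |0010>, 0 on |0011>, sqrt(2)/4 on |0100>, sqrt(2)/4 on |0101>, sqrt(2)/4 on |0110>, sqrt(2)/4 on |0111>, 0 on |1000>, 0 on |1001>, 0 on |1010>, 0 on |1011>, -sqrt(2)/4 on |1100>, -sqrt(2)/4 on |1101>, -sqrt(2)/4 on |1110>, -sqrt(2)/4 on |1111>.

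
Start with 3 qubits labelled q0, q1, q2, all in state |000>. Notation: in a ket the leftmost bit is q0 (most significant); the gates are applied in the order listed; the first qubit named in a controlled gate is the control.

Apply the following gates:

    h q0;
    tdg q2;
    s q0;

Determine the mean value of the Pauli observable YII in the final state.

The observable YII averages to 1.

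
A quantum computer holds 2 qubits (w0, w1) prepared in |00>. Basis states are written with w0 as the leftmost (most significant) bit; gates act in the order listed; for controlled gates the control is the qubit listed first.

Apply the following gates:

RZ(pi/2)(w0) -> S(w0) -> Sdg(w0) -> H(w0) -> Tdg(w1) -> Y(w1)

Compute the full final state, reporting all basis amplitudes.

After the circuit, the state carries amplitude 0 on |00>, sqrt(2)*exp(I*pi/4)/2 on |01>, 0 on |10>, sqrt(2)*exp(I*pi/4)/2 on |11>. Key observation: gates 2-3 undo each other exactly, leaving only the rest of the circuit to track.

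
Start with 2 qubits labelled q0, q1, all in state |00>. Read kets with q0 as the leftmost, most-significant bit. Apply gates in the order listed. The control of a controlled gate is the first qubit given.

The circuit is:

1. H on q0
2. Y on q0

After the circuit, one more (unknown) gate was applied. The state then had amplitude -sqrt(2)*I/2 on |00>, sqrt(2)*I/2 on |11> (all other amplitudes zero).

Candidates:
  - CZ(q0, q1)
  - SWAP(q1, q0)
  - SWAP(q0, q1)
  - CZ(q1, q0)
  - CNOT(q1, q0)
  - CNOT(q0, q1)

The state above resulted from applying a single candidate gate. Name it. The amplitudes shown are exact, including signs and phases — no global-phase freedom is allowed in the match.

The unique candidate consistent with the amplitudes is CNOT(q0, q1).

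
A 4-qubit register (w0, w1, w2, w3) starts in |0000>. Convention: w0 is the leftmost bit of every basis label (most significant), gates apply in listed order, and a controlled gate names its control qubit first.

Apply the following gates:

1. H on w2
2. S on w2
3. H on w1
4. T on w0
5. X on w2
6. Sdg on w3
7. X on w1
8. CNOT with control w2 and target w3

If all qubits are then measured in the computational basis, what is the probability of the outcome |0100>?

The probability of measuring |0100> is 1/4.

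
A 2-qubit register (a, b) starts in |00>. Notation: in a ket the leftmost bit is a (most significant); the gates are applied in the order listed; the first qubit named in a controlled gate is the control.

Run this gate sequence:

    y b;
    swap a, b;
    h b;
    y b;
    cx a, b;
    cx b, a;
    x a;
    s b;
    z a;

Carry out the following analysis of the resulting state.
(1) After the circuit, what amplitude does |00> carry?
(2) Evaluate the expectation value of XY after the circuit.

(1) The amplitude on |00> is -sqrt(2)/2.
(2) The observable XY averages to 1.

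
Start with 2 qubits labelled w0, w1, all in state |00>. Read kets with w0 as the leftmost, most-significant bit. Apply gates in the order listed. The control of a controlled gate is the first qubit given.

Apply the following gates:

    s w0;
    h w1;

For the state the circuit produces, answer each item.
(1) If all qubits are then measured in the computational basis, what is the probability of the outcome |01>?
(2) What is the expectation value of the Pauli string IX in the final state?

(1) The probability of measuring |01> is 1/2.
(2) The expectation value of IX is 1.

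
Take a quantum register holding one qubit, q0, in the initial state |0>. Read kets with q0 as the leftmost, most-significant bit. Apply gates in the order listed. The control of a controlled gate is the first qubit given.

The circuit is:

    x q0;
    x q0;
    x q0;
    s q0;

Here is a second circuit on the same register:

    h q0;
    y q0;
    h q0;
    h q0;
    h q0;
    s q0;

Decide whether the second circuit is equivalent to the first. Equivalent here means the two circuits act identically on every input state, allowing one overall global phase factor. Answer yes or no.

No, they are not equivalent — no single phase factor reconciles the two unitaries.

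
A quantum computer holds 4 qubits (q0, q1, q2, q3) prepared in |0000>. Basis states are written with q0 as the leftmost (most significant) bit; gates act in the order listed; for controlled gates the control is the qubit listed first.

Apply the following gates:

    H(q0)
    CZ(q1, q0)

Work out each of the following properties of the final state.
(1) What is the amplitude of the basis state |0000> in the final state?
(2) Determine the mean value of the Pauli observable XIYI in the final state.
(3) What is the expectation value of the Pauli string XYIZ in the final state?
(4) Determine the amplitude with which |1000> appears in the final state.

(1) |0000> carries amplitude sqrt(2)/2 in the final state.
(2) In the final state, XIYI has expectation 0.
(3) The expectation value of XYIZ is 0.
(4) |1000> carries amplitude sqrt(2)/2 in the final state.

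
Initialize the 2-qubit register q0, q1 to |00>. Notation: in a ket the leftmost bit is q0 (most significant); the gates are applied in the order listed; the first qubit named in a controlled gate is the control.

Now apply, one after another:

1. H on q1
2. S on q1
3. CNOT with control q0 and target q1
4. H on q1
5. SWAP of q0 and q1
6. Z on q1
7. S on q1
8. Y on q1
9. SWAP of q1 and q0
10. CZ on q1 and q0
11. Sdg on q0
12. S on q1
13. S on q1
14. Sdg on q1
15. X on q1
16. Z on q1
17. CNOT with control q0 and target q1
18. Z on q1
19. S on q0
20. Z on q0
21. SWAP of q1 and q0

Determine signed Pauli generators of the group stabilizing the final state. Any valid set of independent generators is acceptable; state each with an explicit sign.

One valid set of independent stabilizer generators is -XI, -IZ (any independent generating set of the same group is equally correct). Key observation: the block from step 13 through step 14 cancels to the identity and can be dropped.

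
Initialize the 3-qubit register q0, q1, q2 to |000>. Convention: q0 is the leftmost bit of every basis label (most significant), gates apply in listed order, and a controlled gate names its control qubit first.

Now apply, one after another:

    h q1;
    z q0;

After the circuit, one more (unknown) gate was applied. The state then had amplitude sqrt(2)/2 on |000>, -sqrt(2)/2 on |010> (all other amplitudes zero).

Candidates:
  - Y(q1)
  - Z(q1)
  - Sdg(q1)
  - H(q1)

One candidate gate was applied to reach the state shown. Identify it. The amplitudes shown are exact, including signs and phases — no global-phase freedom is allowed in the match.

It was Z(q1) that produced the state shown.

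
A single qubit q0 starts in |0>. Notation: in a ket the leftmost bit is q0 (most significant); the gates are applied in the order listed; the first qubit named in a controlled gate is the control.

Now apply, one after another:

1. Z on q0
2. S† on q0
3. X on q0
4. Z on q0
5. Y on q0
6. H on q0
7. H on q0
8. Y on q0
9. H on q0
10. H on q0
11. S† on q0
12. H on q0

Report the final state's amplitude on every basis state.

After the circuit, the state carries amplitude sqrt(2)*I/2 on |0>, -sqrt(2)*I/2 on |1>.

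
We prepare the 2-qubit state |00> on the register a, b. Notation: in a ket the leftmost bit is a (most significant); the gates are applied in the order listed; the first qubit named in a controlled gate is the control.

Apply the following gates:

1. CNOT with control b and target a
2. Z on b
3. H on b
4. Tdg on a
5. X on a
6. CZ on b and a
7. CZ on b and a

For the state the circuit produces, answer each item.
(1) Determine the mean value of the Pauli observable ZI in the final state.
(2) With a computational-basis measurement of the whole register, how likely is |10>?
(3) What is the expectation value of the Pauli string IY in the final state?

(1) In the final state, ZI has expectation -1.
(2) Outcome |10> occurs with probability 1/2.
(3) In the final state, IY has expectation 0.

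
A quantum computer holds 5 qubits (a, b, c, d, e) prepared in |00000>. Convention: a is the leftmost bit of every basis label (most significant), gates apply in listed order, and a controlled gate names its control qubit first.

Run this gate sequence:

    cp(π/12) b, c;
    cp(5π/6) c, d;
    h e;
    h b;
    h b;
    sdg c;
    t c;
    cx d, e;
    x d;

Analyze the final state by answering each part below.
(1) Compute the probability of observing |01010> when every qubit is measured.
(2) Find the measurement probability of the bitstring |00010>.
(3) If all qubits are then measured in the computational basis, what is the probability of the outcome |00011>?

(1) The probability of measuring |01010> is 0.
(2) The probability of measuring |00010> is 1/2.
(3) Outcome |00011> occurs with probability 1/2.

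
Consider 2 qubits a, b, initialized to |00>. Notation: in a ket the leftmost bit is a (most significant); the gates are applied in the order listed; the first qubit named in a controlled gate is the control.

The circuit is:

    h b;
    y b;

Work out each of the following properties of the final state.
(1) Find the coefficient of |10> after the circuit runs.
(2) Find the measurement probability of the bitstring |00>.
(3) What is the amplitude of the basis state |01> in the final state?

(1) The final state's coefficient on |10> equals 0.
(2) Outcome |00> occurs with probability 1/2.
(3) |01> carries amplitude sqrt(2)*I/2 in the final state.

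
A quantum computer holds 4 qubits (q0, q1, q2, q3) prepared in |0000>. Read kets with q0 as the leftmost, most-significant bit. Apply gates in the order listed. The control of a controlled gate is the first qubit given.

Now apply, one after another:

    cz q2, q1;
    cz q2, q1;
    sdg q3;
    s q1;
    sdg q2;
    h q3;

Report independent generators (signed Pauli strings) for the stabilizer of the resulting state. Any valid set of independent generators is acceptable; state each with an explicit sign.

One valid set of independent stabilizer generators is +IIIX, +ZIII, +IZII, +IIZI (any independent generating set of the same group is equally correct). Key observation: the block from step 1 through step 2 cancels to the identity and can be dropped.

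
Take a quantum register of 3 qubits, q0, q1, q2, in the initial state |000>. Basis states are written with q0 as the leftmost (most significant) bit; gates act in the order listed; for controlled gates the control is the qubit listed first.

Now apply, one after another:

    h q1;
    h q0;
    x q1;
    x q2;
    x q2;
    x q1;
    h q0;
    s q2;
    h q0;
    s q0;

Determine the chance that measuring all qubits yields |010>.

A full measurement returns |010> with probability 1/4. Key observation: gates 2-7 undo each other exactly, leaving only the rest of the circuit to track.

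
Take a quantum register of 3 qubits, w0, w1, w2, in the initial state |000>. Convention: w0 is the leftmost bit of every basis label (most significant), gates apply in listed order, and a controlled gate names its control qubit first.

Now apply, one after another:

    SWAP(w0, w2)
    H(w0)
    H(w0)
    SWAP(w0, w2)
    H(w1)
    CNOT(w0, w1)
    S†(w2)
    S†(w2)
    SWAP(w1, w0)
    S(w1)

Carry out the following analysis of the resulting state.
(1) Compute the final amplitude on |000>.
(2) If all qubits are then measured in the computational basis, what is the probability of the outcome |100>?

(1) The amplitude on |000> is sqrt(2)/2. Key observation: the block from step 1 through step 4 cancels to the identity and can be dropped.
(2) The probability of measuring |100> is 1/2.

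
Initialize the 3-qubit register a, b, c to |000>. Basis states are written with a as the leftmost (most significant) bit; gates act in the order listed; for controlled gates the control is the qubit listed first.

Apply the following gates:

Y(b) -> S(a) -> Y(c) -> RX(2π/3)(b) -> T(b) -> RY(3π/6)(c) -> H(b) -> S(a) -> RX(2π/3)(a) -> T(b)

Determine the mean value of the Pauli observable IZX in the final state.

The observable IZX averages to sqrt(6)/4.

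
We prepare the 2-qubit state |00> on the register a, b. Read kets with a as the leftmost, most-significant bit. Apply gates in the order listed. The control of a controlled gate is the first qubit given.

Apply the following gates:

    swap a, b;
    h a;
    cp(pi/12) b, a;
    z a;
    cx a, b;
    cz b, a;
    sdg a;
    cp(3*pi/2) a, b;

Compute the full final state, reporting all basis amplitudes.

The resulting statevector has amplitude sqrt(2)/2 on |00>, 0 on |01>, 0 on |10>, -sqrt(2)/2 on |11>.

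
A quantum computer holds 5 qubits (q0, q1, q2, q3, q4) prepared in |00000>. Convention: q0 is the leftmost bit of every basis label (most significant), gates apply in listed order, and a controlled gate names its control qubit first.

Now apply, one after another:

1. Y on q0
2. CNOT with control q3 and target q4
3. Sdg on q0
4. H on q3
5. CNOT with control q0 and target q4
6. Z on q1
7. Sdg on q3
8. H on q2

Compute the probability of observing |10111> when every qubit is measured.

A full measurement returns |10111> with probability 1/4.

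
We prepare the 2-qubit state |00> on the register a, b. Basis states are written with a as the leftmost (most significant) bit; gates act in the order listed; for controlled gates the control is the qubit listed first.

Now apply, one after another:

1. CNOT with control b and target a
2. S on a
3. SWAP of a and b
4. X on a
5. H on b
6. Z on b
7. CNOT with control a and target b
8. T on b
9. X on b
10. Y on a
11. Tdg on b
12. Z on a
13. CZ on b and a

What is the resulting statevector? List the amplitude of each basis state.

The final amplitudes are -sqrt(2)*exp(3*I*pi/4)/2 on |00>, sqrt(2)*exp(I*pi/4)/2 on |01>, 0 on |10>, 0 on |11>.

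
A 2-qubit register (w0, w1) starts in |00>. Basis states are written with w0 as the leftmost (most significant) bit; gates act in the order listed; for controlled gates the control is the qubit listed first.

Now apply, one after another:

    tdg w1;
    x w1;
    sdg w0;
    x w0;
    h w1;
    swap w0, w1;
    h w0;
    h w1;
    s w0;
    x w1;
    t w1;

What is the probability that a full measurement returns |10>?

Outcome |10> occurs with probability 1/2.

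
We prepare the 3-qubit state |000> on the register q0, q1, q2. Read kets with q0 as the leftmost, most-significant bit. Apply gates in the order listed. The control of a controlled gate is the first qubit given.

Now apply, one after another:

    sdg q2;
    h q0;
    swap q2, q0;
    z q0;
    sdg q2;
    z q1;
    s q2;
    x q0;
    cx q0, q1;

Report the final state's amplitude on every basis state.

The resulting statevector has amplitude sqrt(2)/2 on |110>, sqrt(2)/2 on |111>, and 0 on every other basis state.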